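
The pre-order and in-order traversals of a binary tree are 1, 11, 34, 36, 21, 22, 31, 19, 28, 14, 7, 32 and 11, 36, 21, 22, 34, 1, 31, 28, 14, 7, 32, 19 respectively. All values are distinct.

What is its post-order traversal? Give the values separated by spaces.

22 21 36 34 11 32 7 14 28 19 31 1

The first element of pre-order is the root; it splits in-order into left and right subtrees.
Root 1: left subtree has 5 nodes {11, 36, 21, 22, 34}, right has 6 {31, 28, 14, 7, 32, 19}.
  Root 11: left subtree has 0 nodes { }, right has 4 {36, 21, 22, 34}.
    Root 34: left subtree has 3 nodes {36, 21, 22}, right has 0 { }.
      Root 36: left subtree has 0 nodes { }, right has 2 {21, 22}.
        Root 21: left subtree has 0 nodes { }, right has 1 {22}.
  Root 31: left subtree has 0 nodes { }, right has 5 {28, 14, 7, 32, 19}.
    Root 19: left subtree has 4 nodes {28, 14, 7, 32}, right has 0 { }.
      Root 28: left subtree has 0 nodes { }, right has 3 {14, 7, 32}.
        Root 14: left subtree has 0 nodes { }, right has 2 {7, 32}.
          Root 7: left subtree has 0 nodes { }, right has 1 {32}.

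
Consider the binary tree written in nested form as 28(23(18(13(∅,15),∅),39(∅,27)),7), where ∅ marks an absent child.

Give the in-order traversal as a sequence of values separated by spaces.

13 15 18 23 39 27 28 7

In-order visits the left subtree, then the node, then the right subtree.
At 28: go left to 23.
  At 23: go left to 18.
    At 18: go left to 13.
      At 13: no left child.
      Visit 13.
      At 13: go right to 15.
        15 is a leaf — visit 15.
    Visit 18.
    At 18: no right child.
  Visit 23.
  At 23: go right to 39.
    At 39: no left child.
    Visit 39.
    At 39: go right to 27.
      27 is a leaf — visit 27.
Visit 28.
At 28: go right to 7.
  7 is a leaf — visit 7.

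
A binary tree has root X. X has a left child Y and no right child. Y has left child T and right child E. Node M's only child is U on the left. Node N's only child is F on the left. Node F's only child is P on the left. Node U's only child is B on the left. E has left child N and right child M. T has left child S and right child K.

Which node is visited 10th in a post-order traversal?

Post-order visits the left subtree, then the right subtree, then the node.
At X: go left to Y.
  At Y: go left to T.
    At T: go left to S.
      S is a leaf — visit S.
    At T: go right to K.
      K is a leaf — visit K.
    Visit T.
  At Y: go right to E.
    At E: go left to N.
      At N: go left to F.
        At F: go left to P.
          P is a leaf — visit P.
        At F: no right child.
        Visit F.
      At N: no right child.
      Visit N.
    At E: go right to M.
      At M: go left to U.
        At U: go left to B.
          B is a leaf — visit B.
        At U: no right child.
        Visit U.
      At M: no right child.
      Visit M.
    Visit E.
  Visit Y.
At X: no right child.
Visit X.
Full post-order sequence: S, K, T, P, F, N, B, U, M, E, Y, X.

E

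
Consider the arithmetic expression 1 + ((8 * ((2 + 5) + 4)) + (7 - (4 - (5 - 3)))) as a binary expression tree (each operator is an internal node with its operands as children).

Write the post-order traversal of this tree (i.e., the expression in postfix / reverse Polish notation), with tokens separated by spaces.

Post-order on an expression tree gives postfix notation: for each operator, emit left operand, right operand, then the operator.

1 8 2 5 + 4 + * 7 4 5 3 - - - + +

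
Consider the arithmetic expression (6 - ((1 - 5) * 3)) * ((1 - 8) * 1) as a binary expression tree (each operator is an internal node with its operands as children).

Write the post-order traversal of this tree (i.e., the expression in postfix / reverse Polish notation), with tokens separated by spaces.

6 1 5 - 3 * - 1 8 - 1 * *

Post-order on an expression tree gives postfix notation: for each operator, emit left operand, right operand, then the operator.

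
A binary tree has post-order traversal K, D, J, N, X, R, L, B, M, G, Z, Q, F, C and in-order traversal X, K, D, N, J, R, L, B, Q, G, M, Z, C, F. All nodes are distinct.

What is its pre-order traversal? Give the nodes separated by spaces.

The last element of post-order is the root; it splits in-order into left and right subtrees.
Root C: left subtree has 12 nodes {X, K, D, N, J, R, L, B, Q, G, M, Z}, right has 1 {F}.
  Root Q: left subtree has 8 nodes {X, K, D, N, J, R, L, B}, right has 3 {G, M, Z}.
    Root B: left subtree has 7 nodes {X, K, D, N, J, R, L}, right has 0 { }.
      Root L: left subtree has 6 nodes {X, K, D, N, J, R}, right has 0 { }.
        Root R: left subtree has 5 nodes {X, K, D, N, J}, right has 0 { }.
          Root X: left subtree has 0 nodes { }, right has 4 {K, D, N, J}.
            Root N: left subtree has 2 nodes {K, D}, right has 1 {J}.
              Root D: left subtree has 1 node {K}, right has 0 { }.
    Root Z: left subtree has 2 nodes {G, M}, right has 0 { }.
      Root G: left subtree has 0 nodes { }, right has 1 {M}.

C Q B L R X N D K J Z G M F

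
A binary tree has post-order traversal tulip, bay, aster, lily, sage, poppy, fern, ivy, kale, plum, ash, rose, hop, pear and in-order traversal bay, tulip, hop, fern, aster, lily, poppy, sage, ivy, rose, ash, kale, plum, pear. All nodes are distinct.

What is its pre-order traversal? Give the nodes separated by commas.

pear, hop, bay, tulip, rose, ivy, fern, poppy, lily, aster, sage, ash, plum, kale

The last element of post-order is the root; it splits in-order into left and right subtrees.
Root pear: left subtree has 13 nodes {bay, tulip, hop, fern, aster, lily, poppy, sage, ivy, rose, ash, kale, plum}, right has 0 { }.
  Root hop: left subtree has 2 nodes {bay, tulip}, right has 10 {fern, aster, lily, poppy, sage, ivy, rose, ash, kale, plum}.
    Root bay: left subtree has 0 nodes { }, right has 1 {tulip}.
    Root rose: left subtree has 6 nodes {fern, aster, lily, poppy, sage, ivy}, right has 3 {ash, kale, plum}.
      Root ivy: left subtree has 5 nodes {fern, aster, lily, poppy, sage}, right has 0 { }.
        Root fern: left subtree has 0 nodes { }, right has 4 {aster, lily, poppy, sage}.
          Root poppy: left subtree has 2 nodes {aster, lily}, right has 1 {sage}.
            Root lily: left subtree has 1 node {aster}, right has 0 { }.
      Root ash: left subtree has 0 nodes { }, right has 2 {kale, plum}.
        Root plum: left subtree has 1 node {kale}, right has 0 { }.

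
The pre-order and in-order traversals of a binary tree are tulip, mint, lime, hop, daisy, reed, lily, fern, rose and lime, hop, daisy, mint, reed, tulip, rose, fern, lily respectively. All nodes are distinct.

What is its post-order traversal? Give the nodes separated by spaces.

The first element of pre-order is the root; it splits in-order into left and right subtrees.
Root tulip: left subtree has 5 nodes {lime, hop, daisy, mint, reed}, right has 3 {rose, fern, lily}.
  Root mint: left subtree has 3 nodes {lime, hop, daisy}, right has 1 {reed}.
    Root lime: left subtree has 0 nodes { }, right has 2 {hop, daisy}.
      Root hop: left subtree has 0 nodes { }, right has 1 {daisy}.
  Root lily: left subtree has 2 nodes {rose, fern}, right has 0 { }.
    Root fern: left subtree has 1 node {rose}, right has 0 { }.

daisy hop lime reed mint rose fern lily tulip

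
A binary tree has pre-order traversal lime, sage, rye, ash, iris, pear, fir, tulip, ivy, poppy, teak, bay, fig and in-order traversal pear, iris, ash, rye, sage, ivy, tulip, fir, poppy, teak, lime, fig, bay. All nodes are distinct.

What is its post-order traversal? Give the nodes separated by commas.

The first element of pre-order is the root; it splits in-order into left and right subtrees.
Root lime: left subtree has 10 nodes {pear, iris, ash, rye, sage, ivy, tulip, fir, poppy, teak}, right has 2 {fig, bay}.
  Root sage: left subtree has 4 nodes {pear, iris, ash, rye}, right has 5 {ivy, tulip, fir, poppy, teak}.
    Root rye: left subtree has 3 nodes {pear, iris, ash}, right has 0 { }.
      Root ash: left subtree has 2 nodes {pear, iris}, right has 0 { }.
        Root iris: left subtree has 1 node {pear}, right has 0 { }.
    Root fir: left subtree has 2 nodes {ivy, tulip}, right has 2 {poppy, teak}.
      Root tulip: left subtree has 1 node {ivy}, right has 0 { }.
      Root poppy: left subtree has 0 nodes { }, right has 1 {teak}.
  Root bay: left subtree has 1 node {fig}, right has 0 { }.

pear, iris, ash, rye, ivy, tulip, teak, poppy, fir, sage, fig, bay, lime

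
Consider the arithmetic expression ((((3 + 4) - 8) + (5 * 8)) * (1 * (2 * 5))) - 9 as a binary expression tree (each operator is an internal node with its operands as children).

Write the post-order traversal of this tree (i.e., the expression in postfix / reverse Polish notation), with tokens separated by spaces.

3 4 + 8 - 5 8 * + 1 2 5 * * * 9 -

Post-order on an expression tree gives postfix notation: for each operator, emit left operand, right operand, then the operator.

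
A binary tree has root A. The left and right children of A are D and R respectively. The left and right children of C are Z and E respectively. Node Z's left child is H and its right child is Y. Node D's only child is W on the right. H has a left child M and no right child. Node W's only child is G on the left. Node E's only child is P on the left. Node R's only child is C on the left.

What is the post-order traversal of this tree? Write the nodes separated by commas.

Post-order visits the left subtree, then the right subtree, then the node.
At A: go left to D.
  At D: no left child.
  At D: go right to W.
    At W: go left to G.
      G is a leaf — visit G.
    At W: no right child.
    Visit W.
  Visit D.
At A: go right to R.
  At R: go left to C.
    At C: go left to Z.
      At Z: go left to H.
        At H: go left to M.
          M is a leaf — visit M.
        At H: no right child.
        Visit H.
      At Z: go right to Y.
        Y is a leaf — visit Y.
      Visit Z.
    At C: go right to E.
      At E: go left to P.
        P is a leaf — visit P.
      At E: no right child.
      Visit E.
    Visit C.
  At R: no right child.
  Visit R.
Visit A.

G, W, D, M, H, Y, Z, P, E, C, R, A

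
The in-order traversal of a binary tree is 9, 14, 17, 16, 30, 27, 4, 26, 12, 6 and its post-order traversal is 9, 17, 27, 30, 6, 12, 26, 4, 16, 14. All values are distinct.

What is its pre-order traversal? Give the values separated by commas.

14, 9, 16, 17, 4, 30, 27, 26, 12, 6

The last element of post-order is the root; it splits in-order into left and right subtrees.
Root 14: left subtree has 1 node {9}, right has 8 {17, 16, 30, 27, 4, 26, 12, 6}.
  Root 16: left subtree has 1 node {17}, right has 6 {30, 27, 4, 26, 12, 6}.
    Root 4: left subtree has 2 nodes {30, 27}, right has 3 {26, 12, 6}.
      Root 30: left subtree has 0 nodes { }, right has 1 {27}.
      Root 26: left subtree has 0 nodes { }, right has 2 {12, 6}.
        Root 12: left subtree has 0 nodes { }, right has 1 {6}.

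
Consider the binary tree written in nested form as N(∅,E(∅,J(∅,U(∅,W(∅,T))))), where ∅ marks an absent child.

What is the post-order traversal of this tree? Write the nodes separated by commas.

T, W, U, J, E, N

Post-order visits the left subtree, then the right subtree, then the node.
At N: no left child.
At N: go right to E.
  At E: no left child.
  At E: go right to J.
    At J: no left child.
    At J: go right to U.
      At U: no left child.
      At U: go right to W.
        At W: no left child.
        At W: go right to T.
          T is a leaf — visit T.
        Visit W.
      Visit U.
    Visit J.
  Visit E.
Visit N.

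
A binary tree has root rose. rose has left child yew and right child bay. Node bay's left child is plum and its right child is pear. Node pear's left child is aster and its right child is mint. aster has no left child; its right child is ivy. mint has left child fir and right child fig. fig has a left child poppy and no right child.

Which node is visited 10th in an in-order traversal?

poppy

In-order visits the left subtree, then the node, then the right subtree.
At rose: go left to yew.
  yew is a leaf — visit yew.
Visit rose.
At rose: go right to bay.
  At bay: go left to plum.
    plum is a leaf — visit plum.
  Visit bay.
  At bay: go right to pear.
    At pear: go left to aster.
      At aster: no left child.
      Visit aster.
      At aster: go right to ivy.
        ivy is a leaf — visit ivy.
    Visit pear.
    At pear: go right to mint.
      At mint: go left to fir.
        fir is a leaf — visit fir.
      Visit mint.
      At mint: go right to fig.
        At fig: go left to poppy.
          poppy is a leaf — visit poppy.
        Visit fig.
        At fig: no right child.
Full in-order sequence: yew, rose, plum, bay, aster, ivy, pear, fir, mint, poppy, fig.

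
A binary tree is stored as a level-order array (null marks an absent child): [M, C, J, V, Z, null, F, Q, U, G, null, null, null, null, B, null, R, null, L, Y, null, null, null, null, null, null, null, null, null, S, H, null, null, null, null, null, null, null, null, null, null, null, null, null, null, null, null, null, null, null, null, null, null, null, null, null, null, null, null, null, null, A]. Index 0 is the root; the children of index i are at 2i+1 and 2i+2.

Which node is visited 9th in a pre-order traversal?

Pre-order visits the node, then its left subtree, then its right subtree.
Visit M.
At M: go left to C.
  Visit C.
  At C: go left to V.
    Visit V.
    At V: go left to Q.
      Visit Q.
      At Q: no left child.
      At Q: go right to R.
        R is a leaf — visit R.
    At V: go right to U.
      Visit U.
      At U: no left child.
      At U: go right to L.
        L is a leaf — visit L.
  At C: go right to Z.
    Visit Z.
    At Z: go left to G.
      Visit G.
      At G: go left to Y.
        Y is a leaf — visit Y.
      At G: no right child.
    At Z: no right child.
At M: go right to J.
  Visit J.
  At J: no left child.
  At J: go right to F.
    Visit F.
    At F: no left child.
    At F: go right to B.
      Visit B.
      At B: go left to S.
        S is a leaf — visit S.
      At B: go right to H.
        Visit H.
        At H: go left to A.
          A is a leaf — visit A.
        At H: no right child.
Full pre-order sequence: M, C, V, Q, R, U, L, Z, G, Y, J, F, B, S, H, A.

G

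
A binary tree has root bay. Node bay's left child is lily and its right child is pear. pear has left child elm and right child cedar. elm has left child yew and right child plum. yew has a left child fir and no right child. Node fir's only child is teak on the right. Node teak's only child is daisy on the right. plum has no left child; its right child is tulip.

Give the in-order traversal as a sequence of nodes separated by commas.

In-order visits the left subtree, then the node, then the right subtree.
At bay: go left to lily.
  lily is a leaf — visit lily.
Visit bay.
At bay: go right to pear.
  At pear: go left to elm.
    At elm: go left to yew.
      At yew: go left to fir.
        At fir: no left child.
        Visit fir.
        At fir: go right to teak.
          At teak: no left child.
          Visit teak.
          At teak: go right to daisy.
            daisy is a leaf — visit daisy.
      Visit yew.
      At yew: no right child.
    Visit elm.
    At elm: go right to plum.
      At plum: no left child.
      Visit plum.
      At plum: go right to tulip.
        tulip is a leaf — visit tulip.
  Visit pear.
  At pear: go right to cedar.
    cedar is a leaf — visit cedar.

lily, bay, fir, teak, daisy, yew, elm, plum, tulip, pear, cedar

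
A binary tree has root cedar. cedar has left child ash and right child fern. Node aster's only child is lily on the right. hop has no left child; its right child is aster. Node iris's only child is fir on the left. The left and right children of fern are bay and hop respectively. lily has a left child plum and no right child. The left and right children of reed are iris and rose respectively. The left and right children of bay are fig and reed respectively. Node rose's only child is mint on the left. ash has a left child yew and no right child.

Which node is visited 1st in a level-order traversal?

Level-order visits nodes level by level from the root, left to right within each level.
Level 0: cedar
Level 1: ash, fern
Level 2: yew, bay, hop
Level 3: fig, reed, aster
Level 4: iris, rose, lily
Level 5: fir, mint, plum
Full level-order sequence: cedar, ash, fern, yew, bay, hop, fig, reed, aster, iris, rose, lily, fir, mint, plum.

cedar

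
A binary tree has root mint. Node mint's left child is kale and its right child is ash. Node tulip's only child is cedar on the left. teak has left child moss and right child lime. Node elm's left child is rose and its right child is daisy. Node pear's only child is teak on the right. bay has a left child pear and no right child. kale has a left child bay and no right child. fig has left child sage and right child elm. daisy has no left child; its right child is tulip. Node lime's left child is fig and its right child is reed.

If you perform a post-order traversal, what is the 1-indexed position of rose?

3

Post-order visits the left subtree, then the right subtree, then the node.
At mint: go left to kale.
  At kale: go left to bay.
    At bay: go left to pear.
      At pear: no left child.
      At pear: go right to teak.
        At teak: go left to moss.
          moss is a leaf — visit moss.
        At teak: go right to lime.
          At lime: go left to fig.
            At fig: go left to sage.
              sage is a leaf — visit sage.
            At fig: go right to elm.
              At elm: go left to rose.
                rose is a leaf — visit rose.
              At elm: go right to daisy.
                At daisy: no left child.
                At daisy: go right to tulip.
                  At tulip: go left to cedar.
                    cedar is a leaf — visit cedar.
                  At tulip: no right child.
                  Visit tulip.
                Visit daisy.
              Visit elm.
            Visit fig.
          At lime: go right to reed.
            reed is a leaf — visit reed.
          Visit lime.
        Visit teak.
      Visit pear.
    At bay: no right child.
    Visit bay.
  At kale: no right child.
  Visit kale.
At mint: go right to ash.
  ash is a leaf — visit ash.
Visit mint.
Full post-order sequence: moss, sage, rose, cedar, tulip, daisy, elm, fig, reed, lime, teak, pear, bay, kale, ash, mint.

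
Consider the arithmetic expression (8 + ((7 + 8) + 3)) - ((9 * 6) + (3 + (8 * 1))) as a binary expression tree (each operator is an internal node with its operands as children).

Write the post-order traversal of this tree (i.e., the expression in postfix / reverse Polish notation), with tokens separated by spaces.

Post-order on an expression tree gives postfix notation: for each operator, emit left operand, right operand, then the operator.

8 7 8 + 3 + + 9 6 * 3 8 1 * + + -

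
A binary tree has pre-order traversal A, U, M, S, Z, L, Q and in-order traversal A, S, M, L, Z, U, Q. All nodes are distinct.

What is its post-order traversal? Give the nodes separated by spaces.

The first element of pre-order is the root; it splits in-order into left and right subtrees.
Root A: left subtree has 0 nodes { }, right has 6 {S, M, L, Z, U, Q}.
  Root U: left subtree has 4 nodes {S, M, L, Z}, right has 1 {Q}.
    Root M: left subtree has 1 node {S}, right has 2 {L, Z}.
      Root Z: left subtree has 1 node {L}, right has 0 { }.

S L Z M Q U A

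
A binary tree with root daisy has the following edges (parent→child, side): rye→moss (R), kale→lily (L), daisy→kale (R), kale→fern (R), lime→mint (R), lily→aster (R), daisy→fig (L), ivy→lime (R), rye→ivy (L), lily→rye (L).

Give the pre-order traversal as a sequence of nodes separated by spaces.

daisy fig kale lily rye ivy lime mint moss aster fern

Pre-order visits the node, then its left subtree, then its right subtree.
Visit daisy.
At daisy: go left to fig.
  fig is a leaf — visit fig.
At daisy: go right to kale.
  Visit kale.
  At kale: go left to lily.
    Visit lily.
    At lily: go left to rye.
      Visit rye.
      At rye: go left to ivy.
        Visit ivy.
        At ivy: no left child.
        At ivy: go right to lime.
          Visit lime.
          At lime: no left child.
          At lime: go right to mint.
            mint is a leaf — visit mint.
      At rye: go right to moss.
        moss is a leaf — visit moss.
    At lily: go right to aster.
      aster is a leaf — visit aster.
  At kale: go right to fern.
    fern is a leaf — visit fern.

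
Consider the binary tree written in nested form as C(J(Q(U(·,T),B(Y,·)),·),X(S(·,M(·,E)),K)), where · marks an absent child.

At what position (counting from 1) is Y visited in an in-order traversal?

4

In-order visits the left subtree, then the node, then the right subtree.
At C: go left to J.
  At J: go left to Q.
    At Q: go left to U.
      At U: no left child.
      Visit U.
      At U: go right to T.
        T is a leaf — visit T.
    Visit Q.
    At Q: go right to B.
      At B: go left to Y.
        Y is a leaf — visit Y.
      Visit B.
      At B: no right child.
  Visit J.
  At J: no right child.
Visit C.
At C: go right to X.
  At X: go left to S.
    At S: no left child.
    Visit S.
    At S: go right to M.
      At M: no left child.
      Visit M.
      At M: go right to E.
        E is a leaf — visit E.
  Visit X.
  At X: go right to K.
    K is a leaf — visit K.
Full in-order sequence: U, T, Q, Y, B, J, C, S, M, E, X, K.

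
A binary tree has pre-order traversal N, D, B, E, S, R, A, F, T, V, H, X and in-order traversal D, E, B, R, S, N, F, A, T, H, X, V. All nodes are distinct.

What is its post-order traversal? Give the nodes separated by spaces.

The first element of pre-order is the root; it splits in-order into left and right subtrees.
Root N: left subtree has 5 nodes {D, E, B, R, S}, right has 6 {F, A, T, H, X, V}.
  Root D: left subtree has 0 nodes { }, right has 4 {E, B, R, S}.
    Root B: left subtree has 1 node {E}, right has 2 {R, S}.
      Root S: left subtree has 1 node {R}, right has 0 { }.
  Root A: left subtree has 1 node {F}, right has 4 {T, H, X, V}.
    Root T: left subtree has 0 nodes { }, right has 3 {H, X, V}.
      Root V: left subtree has 2 nodes {H, X}, right has 0 { }.
        Root H: left subtree has 0 nodes { }, right has 1 {X}.

E R S B D F X H V T A N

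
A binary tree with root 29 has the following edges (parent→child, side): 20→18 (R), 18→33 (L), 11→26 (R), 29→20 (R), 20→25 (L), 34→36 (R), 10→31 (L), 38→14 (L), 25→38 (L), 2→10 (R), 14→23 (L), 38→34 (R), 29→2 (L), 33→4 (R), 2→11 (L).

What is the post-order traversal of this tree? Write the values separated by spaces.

Post-order visits the left subtree, then the right subtree, then the node.
At 29: go left to 2.
  At 2: go left to 11.
    At 11: no left child.
    At 11: go right to 26.
      26 is a leaf — visit 26.
    Visit 11.
  At 2: go right to 10.
    At 10: go left to 31.
      31 is a leaf — visit 31.
    At 10: no right child.
    Visit 10.
  Visit 2.
At 29: go right to 20.
  At 20: go left to 25.
    At 25: go left to 38.
      At 38: go left to 14.
        At 14: go left to 23.
          23 is a leaf — visit 23.
        At 14: no right child.
        Visit 14.
      At 38: go right to 34.
        At 34: no left child.
        At 34: go right to 36.
          36 is a leaf — visit 36.
        Visit 34.
      Visit 38.
    At 25: no right child.
    Visit 25.
  At 20: go right to 18.
    At 18: go left to 33.
      At 33: no left child.
      At 33: go right to 4.
        4 is a leaf — visit 4.
      Visit 33.
    At 18: no right child.
    Visit 18.
  Visit 20.
Visit 29.

26 11 31 10 2 23 14 36 34 38 25 4 33 18 20 29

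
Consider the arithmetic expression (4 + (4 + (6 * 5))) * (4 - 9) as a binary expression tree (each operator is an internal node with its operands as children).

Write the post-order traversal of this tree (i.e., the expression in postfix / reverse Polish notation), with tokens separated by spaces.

Post-order on an expression tree gives postfix notation: for each operator, emit left operand, right operand, then the operator.

4 4 6 5 * + + 4 9 - *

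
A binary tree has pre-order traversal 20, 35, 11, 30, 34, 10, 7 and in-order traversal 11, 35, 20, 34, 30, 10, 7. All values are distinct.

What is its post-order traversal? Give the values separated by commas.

11, 35, 34, 7, 10, 30, 20

The first element of pre-order is the root; it splits in-order into left and right subtrees.
Root 20: left subtree has 2 nodes {11, 35}, right has 4 {34, 30, 10, 7}.
  Root 35: left subtree has 1 node {11}, right has 0 { }.
  Root 30: left subtree has 1 node {34}, right has 2 {10, 7}.
    Root 10: left subtree has 0 nodes { }, right has 1 {7}.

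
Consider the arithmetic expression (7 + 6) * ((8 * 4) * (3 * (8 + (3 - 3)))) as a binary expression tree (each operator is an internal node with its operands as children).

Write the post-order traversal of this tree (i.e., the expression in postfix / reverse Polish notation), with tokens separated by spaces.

7 6 + 8 4 * 3 8 3 3 - + * * *

Post-order on an expression tree gives postfix notation: for each operator, emit left operand, right operand, then the operator.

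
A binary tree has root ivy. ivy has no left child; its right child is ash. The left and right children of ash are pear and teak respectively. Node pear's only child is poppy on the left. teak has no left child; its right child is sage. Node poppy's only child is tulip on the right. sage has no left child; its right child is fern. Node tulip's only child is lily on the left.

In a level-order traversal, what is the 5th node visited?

poppy

Level-order visits nodes level by level from the root, left to right within each level.
Level 0: ivy
Level 1: ash
Level 2: pear, teak
Level 3: poppy, sage
Level 4: tulip, fern
Level 5: lily
Full level-order sequence: ivy, ash, pear, teak, poppy, sage, tulip, fern, lily.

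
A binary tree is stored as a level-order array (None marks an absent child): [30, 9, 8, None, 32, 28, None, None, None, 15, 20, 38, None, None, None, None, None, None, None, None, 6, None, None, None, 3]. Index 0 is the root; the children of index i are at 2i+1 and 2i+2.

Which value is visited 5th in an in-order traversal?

In-order visits the left subtree, then the node, then the right subtree.
At 30: go left to 9.
  At 9: no left child.
  Visit 9.
  At 9: go right to 32.
    At 32: go left to 15.
      At 15: no left child.
      Visit 15.
      At 15: go right to 6.
        6 is a leaf — visit 6.
    Visit 32.
    At 32: go right to 20.
      20 is a leaf — visit 20.
Visit 30.
At 30: go right to 8.
  At 8: go left to 28.
    At 28: go left to 38.
      At 38: no left child.
      Visit 38.
      At 38: go right to 3.
        3 is a leaf — visit 3.
    Visit 28.
    At 28: no right child.
  Visit 8.
  At 8: no right child.
Full in-order sequence: 9, 15, 6, 32, 20, 30, 38, 3, 28, 8.

20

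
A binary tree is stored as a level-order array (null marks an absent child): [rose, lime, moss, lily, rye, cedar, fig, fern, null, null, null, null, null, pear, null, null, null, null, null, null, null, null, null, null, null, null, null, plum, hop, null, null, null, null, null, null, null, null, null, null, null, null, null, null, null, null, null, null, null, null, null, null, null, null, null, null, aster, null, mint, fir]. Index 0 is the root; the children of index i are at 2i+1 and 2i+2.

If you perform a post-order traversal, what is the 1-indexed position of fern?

Post-order visits the left subtree, then the right subtree, then the node.
At rose: go left to lime.
  At lime: go left to lily.
    At lily: go left to fern.
      fern is a leaf — visit fern.
    At lily: no right child.
    Visit lily.
  At lime: go right to rye.
    rye is a leaf — visit rye.
  Visit lime.
At rose: go right to moss.
  At moss: go left to cedar.
    cedar is a leaf — visit cedar.
  At moss: go right to fig.
    At fig: go left to pear.
      At pear: go left to plum.
        At plum: go left to aster.
          aster is a leaf — visit aster.
        At plum: no right child.
        Visit plum.
      At pear: go right to hop.
        At hop: go left to mint.
          mint is a leaf — visit mint.
        At hop: go right to fir.
          fir is a leaf — visit fir.
        Visit hop.
      Visit pear.
    At fig: no right child.
    Visit fig.
  Visit moss.
Visit rose.
Full post-order sequence: fern, lily, rye, lime, cedar, aster, plum, mint, fir, hop, pear, fig, moss, rose.

1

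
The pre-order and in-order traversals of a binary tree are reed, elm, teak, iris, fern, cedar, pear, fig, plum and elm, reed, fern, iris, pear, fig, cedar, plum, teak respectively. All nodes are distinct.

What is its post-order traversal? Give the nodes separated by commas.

The first element of pre-order is the root; it splits in-order into left and right subtrees.
Root reed: left subtree has 1 node {elm}, right has 7 {fern, iris, pear, fig, cedar, plum, teak}.
  Root teak: left subtree has 6 nodes {fern, iris, pear, fig, cedar, plum}, right has 0 { }.
    Root iris: left subtree has 1 node {fern}, right has 4 {pear, fig, cedar, plum}.
      Root cedar: left subtree has 2 nodes {pear, fig}, right has 1 {plum}.
        Root pear: left subtree has 0 nodes { }, right has 1 {fig}.

elm, fern, fig, pear, plum, cedar, iris, teak, reed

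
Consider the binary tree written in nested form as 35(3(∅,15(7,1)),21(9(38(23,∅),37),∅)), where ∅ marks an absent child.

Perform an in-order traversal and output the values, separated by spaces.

3 7 15 1 35 23 38 9 37 21

In-order visits the left subtree, then the node, then the right subtree.
At 35: go left to 3.
  At 3: no left child.
  Visit 3.
  At 3: go right to 15.
    At 15: go left to 7.
      7 is a leaf — visit 7.
    Visit 15.
    At 15: go right to 1.
      1 is a leaf — visit 1.
Visit 35.
At 35: go right to 21.
  At 21: go left to 9.
    At 9: go left to 38.
      At 38: go left to 23.
        23 is a leaf — visit 23.
      Visit 38.
      At 38: no right child.
    Visit 9.
    At 9: go right to 37.
      37 is a leaf — visit 37.
  Visit 21.
  At 21: no right child.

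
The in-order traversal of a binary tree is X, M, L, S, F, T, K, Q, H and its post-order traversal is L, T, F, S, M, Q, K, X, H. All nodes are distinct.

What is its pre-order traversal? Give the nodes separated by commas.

H, X, K, M, S, L, F, T, Q

The last element of post-order is the root; it splits in-order into left and right subtrees.
Root H: left subtree has 8 nodes {X, M, L, S, F, T, K, Q}, right has 0 { }.
  Root X: left subtree has 0 nodes { }, right has 7 {M, L, S, F, T, K, Q}.
    Root K: left subtree has 5 nodes {M, L, S, F, T}, right has 1 {Q}.
      Root M: left subtree has 0 nodes { }, right has 4 {L, S, F, T}.
        Root S: left subtree has 1 node {L}, right has 2 {F, T}.
          Root F: left subtree has 0 nodes { }, right has 1 {T}.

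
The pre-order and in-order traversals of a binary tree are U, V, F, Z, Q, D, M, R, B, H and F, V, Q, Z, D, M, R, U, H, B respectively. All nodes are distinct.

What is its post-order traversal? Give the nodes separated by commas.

The first element of pre-order is the root; it splits in-order into left and right subtrees.
Root U: left subtree has 7 nodes {F, V, Q, Z, D, M, R}, right has 2 {H, B}.
  Root V: left subtree has 1 node {F}, right has 5 {Q, Z, D, M, R}.
    Root Z: left subtree has 1 node {Q}, right has 3 {D, M, R}.
      Root D: left subtree has 0 nodes { }, right has 2 {M, R}.
        Root M: left subtree has 0 nodes { }, right has 1 {R}.
  Root B: left subtree has 1 node {H}, right has 0 { }.

F, Q, R, M, D, Z, V, H, B, U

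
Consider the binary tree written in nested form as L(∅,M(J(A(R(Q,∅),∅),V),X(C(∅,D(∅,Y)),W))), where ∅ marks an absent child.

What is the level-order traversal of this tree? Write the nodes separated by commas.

L, M, J, X, A, V, C, W, R, D, Q, Y

Level-order visits nodes level by level from the root, left to right within each level.
Level 0: L
Level 1: M
Level 2: J, X
Level 3: A, V, C, W
Level 4: R, D
Level 5: Q, Y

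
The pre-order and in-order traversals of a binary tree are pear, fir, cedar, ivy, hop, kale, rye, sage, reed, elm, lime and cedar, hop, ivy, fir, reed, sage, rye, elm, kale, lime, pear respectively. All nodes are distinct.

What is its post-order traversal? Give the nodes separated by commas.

hop, ivy, cedar, reed, sage, elm, rye, lime, kale, fir, pear

The first element of pre-order is the root; it splits in-order into left and right subtrees.
Root pear: left subtree has 10 nodes {cedar, hop, ivy, fir, reed, sage, rye, elm, kale, lime}, right has 0 { }.
  Root fir: left subtree has 3 nodes {cedar, hop, ivy}, right has 6 {reed, sage, rye, elm, kale, lime}.
    Root cedar: left subtree has 0 nodes { }, right has 2 {hop, ivy}.
      Root ivy: left subtree has 1 node {hop}, right has 0 { }.
    Root kale: left subtree has 4 nodes {reed, sage, rye, elm}, right has 1 {lime}.
      Root rye: left subtree has 2 nodes {reed, sage}, right has 1 {elm}.
        Root sage: left subtree has 1 node {reed}, right has 0 { }.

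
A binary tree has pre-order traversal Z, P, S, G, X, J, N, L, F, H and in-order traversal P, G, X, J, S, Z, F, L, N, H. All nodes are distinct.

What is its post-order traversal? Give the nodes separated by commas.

J, X, G, S, P, F, L, H, N, Z

The first element of pre-order is the root; it splits in-order into left and right subtrees.
Root Z: left subtree has 5 nodes {P, G, X, J, S}, right has 4 {F, L, N, H}.
  Root P: left subtree has 0 nodes { }, right has 4 {G, X, J, S}.
    Root S: left subtree has 3 nodes {G, X, J}, right has 0 { }.
      Root G: left subtree has 0 nodes { }, right has 2 {X, J}.
        Root X: left subtree has 0 nodes { }, right has 1 {J}.
  Root N: left subtree has 2 nodes {F, L}, right has 1 {H}.
    Root L: left subtree has 1 node {F}, right has 0 { }.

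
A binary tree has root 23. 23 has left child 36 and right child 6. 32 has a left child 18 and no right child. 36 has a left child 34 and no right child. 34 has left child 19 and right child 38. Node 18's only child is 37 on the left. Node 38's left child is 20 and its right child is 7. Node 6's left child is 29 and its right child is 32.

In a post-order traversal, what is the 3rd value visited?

Post-order visits the left subtree, then the right subtree, then the node.
At 23: go left to 36.
  At 36: go left to 34.
    At 34: go left to 19.
      19 is a leaf — visit 19.
    At 34: go right to 38.
      At 38: go left to 20.
        20 is a leaf — visit 20.
      At 38: go right to 7.
        7 is a leaf — visit 7.
      Visit 38.
    Visit 34.
  At 36: no right child.
  Visit 36.
At 23: go right to 6.
  At 6: go left to 29.
    29 is a leaf — visit 29.
  At 6: go right to 32.
    At 32: go left to 18.
      At 18: go left to 37.
        37 is a leaf — visit 37.
      At 18: no right child.
      Visit 18.
    At 32: no right child.
    Visit 32.
  Visit 6.
Visit 23.
Full post-order sequence: 19, 20, 7, 38, 34, 36, 29, 37, 18, 32, 6, 23.

7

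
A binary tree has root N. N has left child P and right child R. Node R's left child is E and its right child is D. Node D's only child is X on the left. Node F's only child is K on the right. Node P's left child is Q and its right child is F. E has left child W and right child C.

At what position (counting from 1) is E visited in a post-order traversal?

7

Post-order visits the left subtree, then the right subtree, then the node.
At N: go left to P.
  At P: go left to Q.
    Q is a leaf — visit Q.
  At P: go right to F.
    At F: no left child.
    At F: go right to K.
      K is a leaf — visit K.
    Visit F.
  Visit P.
At N: go right to R.
  At R: go left to E.
    At E: go left to W.
      W is a leaf — visit W.
    At E: go right to C.
      C is a leaf — visit C.
    Visit E.
  At R: go right to D.
    At D: go left to X.
      X is a leaf — visit X.
    At D: no right child.
    Visit D.
  Visit R.
Visit N.
Full post-order sequence: Q, K, F, P, W, C, E, X, D, R, N.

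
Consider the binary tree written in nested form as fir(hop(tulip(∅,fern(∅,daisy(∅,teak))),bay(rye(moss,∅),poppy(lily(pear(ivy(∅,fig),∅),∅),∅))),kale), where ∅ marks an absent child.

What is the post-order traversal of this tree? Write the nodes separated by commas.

Post-order visits the left subtree, then the right subtree, then the node.
At fir: go left to hop.
  At hop: go left to tulip.
    At tulip: no left child.
    At tulip: go right to fern.
      At fern: no left child.
      At fern: go right to daisy.
        At daisy: no left child.
        At daisy: go right to teak.
          teak is a leaf — visit teak.
        Visit daisy.
      Visit fern.
    Visit tulip.
  At hop: go right to bay.
    At bay: go left to rye.
      At rye: go left to moss.
        moss is a leaf — visit moss.
      At rye: no right child.
      Visit rye.
    At bay: go right to poppy.
      At poppy: go left to lily.
        At lily: go left to pear.
          At pear: go left to ivy.
            At ivy: no left child.
            At ivy: go right to fig.
              fig is a leaf — visit fig.
            Visit ivy.
          At pear: no right child.
          Visit pear.
        At lily: no right child.
        Visit lily.
      At poppy: no right child.
      Visit poppy.
    Visit bay.
  Visit hop.
At fir: go right to kale.
  kale is a leaf — visit kale.
Visit fir.

teak, daisy, fern, tulip, moss, rye, fig, ivy, pear, lily, poppy, bay, hop, kale, fir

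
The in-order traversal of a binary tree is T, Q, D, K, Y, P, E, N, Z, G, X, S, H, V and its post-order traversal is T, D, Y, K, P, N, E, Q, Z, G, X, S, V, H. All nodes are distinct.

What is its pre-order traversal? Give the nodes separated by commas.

H, S, X, G, Z, Q, T, E, P, K, D, Y, N, V

The last element of post-order is the root; it splits in-order into left and right subtrees.
Root H: left subtree has 12 nodes {T, Q, D, K, Y, P, E, N, Z, G, X, S}, right has 1 {V}.
  Root S: left subtree has 11 nodes {T, Q, D, K, Y, P, E, N, Z, G, X}, right has 0 { }.
    Root X: left subtree has 10 nodes {T, Q, D, K, Y, P, E, N, Z, G}, right has 0 { }.
      Root G: left subtree has 9 nodes {T, Q, D, K, Y, P, E, N, Z}, right has 0 { }.
        Root Z: left subtree has 8 nodes {T, Q, D, K, Y, P, E, N}, right has 0 { }.
          Root Q: left subtree has 1 node {T}, right has 6 {D, K, Y, P, E, N}.
            Root E: left subtree has 4 nodes {D, K, Y, P}, right has 1 {N}.
              Root P: left subtree has 3 nodes {D, K, Y}, right has 0 { }.
                Root K: left subtree has 1 node {D}, right has 1 {Y}.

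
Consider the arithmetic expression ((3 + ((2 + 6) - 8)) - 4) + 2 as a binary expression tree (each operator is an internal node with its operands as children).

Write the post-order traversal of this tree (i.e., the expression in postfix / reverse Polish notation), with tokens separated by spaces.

3 2 6 + 8 - + 4 - 2 +

Post-order on an expression tree gives postfix notation: for each operator, emit left operand, right operand, then the operator.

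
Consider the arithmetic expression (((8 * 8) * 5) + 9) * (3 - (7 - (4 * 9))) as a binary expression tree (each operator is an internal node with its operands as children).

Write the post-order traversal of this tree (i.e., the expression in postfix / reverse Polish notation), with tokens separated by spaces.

Post-order on an expression tree gives postfix notation: for each operator, emit left operand, right operand, then the operator.

8 8 * 5 * 9 + 3 7 4 9 * - - *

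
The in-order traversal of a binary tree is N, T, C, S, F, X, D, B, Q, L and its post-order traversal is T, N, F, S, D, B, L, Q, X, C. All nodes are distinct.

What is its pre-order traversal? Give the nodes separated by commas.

The last element of post-order is the root; it splits in-order into left and right subtrees.
Root C: left subtree has 2 nodes {N, T}, right has 7 {S, F, X, D, B, Q, L}.
  Root N: left subtree has 0 nodes { }, right has 1 {T}.
  Root X: left subtree has 2 nodes {S, F}, right has 4 {D, B, Q, L}.
    Root S: left subtree has 0 nodes { }, right has 1 {F}.
    Root Q: left subtree has 2 nodes {D, B}, right has 1 {L}.
      Root B: left subtree has 1 node {D}, right has 0 { }.

C, N, T, X, S, F, Q, B, D, L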